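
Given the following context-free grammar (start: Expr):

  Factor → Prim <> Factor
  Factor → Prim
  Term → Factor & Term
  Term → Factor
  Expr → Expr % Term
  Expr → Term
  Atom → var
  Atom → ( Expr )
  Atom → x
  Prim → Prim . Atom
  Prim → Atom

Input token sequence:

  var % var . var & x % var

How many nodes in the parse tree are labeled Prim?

[Expr [Expr [Expr [Term [Factor [Prim [Atom var]]]]] % [Term [Factor [Prim [Prim [Atom var]] . [Atom var]]] & [Term [Factor [Prim [Atom x]]]]]] % [Term [Factor [Prim [Atom var]]]]]

5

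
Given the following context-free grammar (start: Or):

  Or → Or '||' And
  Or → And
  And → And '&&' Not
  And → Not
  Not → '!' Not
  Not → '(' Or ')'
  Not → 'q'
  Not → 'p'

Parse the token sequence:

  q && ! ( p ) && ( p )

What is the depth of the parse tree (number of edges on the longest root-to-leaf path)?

8

[Or [And [And [And [Not q]] && [Not ! [Not ( [Or [And [Not p]]] )]]] && [Not ( [Or [And [Not p]]] )]]]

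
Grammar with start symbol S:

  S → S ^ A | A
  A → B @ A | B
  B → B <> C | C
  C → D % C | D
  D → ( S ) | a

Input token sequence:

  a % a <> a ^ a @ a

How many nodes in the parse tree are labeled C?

5

[S [S [A [B [B [C [D a] % [C [D a]]]] <> [C [D a]]]]] ^ [A [B [C [D a]]] @ [A [B [C [D a]]]]]]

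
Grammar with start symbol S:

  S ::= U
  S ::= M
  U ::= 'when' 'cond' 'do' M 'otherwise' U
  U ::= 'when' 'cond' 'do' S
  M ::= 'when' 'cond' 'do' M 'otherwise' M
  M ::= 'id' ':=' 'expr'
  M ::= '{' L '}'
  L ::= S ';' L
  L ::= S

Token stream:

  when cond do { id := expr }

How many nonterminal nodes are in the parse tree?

[S [U when cond do [S [M { [L [S [M id := expr]]] }]]]]

7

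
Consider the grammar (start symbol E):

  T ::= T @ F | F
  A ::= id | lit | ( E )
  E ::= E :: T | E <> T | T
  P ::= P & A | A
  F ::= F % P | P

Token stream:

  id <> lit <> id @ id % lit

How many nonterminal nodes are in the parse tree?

[E [E [E [T [F [P [A id]]]]] <> [T [F [P [A lit]]]]] <> [T [T [F [P [A id]]]] @ [F [F [P [A id]]] % [P [A lit]]]]]

22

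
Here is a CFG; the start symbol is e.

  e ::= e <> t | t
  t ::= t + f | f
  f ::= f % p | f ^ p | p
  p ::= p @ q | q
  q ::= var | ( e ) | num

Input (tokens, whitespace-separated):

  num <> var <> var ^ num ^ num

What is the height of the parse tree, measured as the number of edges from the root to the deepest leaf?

[e [e [e [t [f [p [q num]]]]] <> [t [f [p [q var]]]]] <> [t [f [f [f [p [q var]]] ^ [p [q num]]] ^ [p [q num]]]]]

7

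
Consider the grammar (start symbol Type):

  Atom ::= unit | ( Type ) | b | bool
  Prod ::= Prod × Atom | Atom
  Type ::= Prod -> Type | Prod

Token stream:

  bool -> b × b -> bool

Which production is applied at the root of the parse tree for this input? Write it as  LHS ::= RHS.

Type ::= Prod -> Type

[Type [Prod [Atom bool]] -> [Type [Prod [Prod [Atom b]] × [Atom b]] -> [Type [Prod [Atom bool]]]]]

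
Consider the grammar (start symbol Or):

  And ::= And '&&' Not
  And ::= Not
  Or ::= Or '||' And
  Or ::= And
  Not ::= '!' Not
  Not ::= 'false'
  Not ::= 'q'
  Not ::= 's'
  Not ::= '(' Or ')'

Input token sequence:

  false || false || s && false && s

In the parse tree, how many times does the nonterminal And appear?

[Or [Or [Or [And [Not false]]] || [And [Not false]]] || [And [And [And [Not s]] && [Not false]] && [Not s]]]

5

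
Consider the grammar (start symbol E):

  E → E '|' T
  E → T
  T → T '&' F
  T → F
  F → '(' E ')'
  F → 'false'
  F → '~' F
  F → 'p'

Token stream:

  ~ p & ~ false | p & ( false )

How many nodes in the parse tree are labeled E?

[E [E [T [T [F ~ [F p]]] & [F ~ [F false]]]] | [T [T [F p]] & [F ( [E [T [F false]]] )]]]

3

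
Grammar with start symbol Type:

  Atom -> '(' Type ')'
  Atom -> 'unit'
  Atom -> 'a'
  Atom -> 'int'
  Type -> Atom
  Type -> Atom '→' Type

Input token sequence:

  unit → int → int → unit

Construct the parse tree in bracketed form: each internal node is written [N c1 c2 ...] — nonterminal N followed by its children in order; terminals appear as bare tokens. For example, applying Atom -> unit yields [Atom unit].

Type
Atom → Type
unit → Type
unit → Atom → Type
unit → int → Type
unit → int → Atom → Type
unit → int → int → Type
unit → int → int → Atom
unit → int → int → unit

[Type [Atom unit] → [Type [Atom int] → [Type [Atom int] → [Type [Atom unit]]]]]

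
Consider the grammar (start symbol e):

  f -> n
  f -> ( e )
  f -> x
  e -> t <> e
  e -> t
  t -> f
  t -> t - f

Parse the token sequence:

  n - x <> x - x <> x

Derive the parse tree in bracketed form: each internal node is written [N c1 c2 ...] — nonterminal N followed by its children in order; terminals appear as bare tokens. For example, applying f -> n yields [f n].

e
t <> e
t - f <> e
f - f <> e
n - f <> e
n - x <> e
n - x <> t <> e
n - x <> t - f <> e
n - x <> f - f <> e
n - x <> x - f <> e
n - x <> x - x <> e
n - x <> x - x <> t
n - x <> x - x <> f
n - x <> x - x <> x

[e [t [t [f n]] - [f x]] <> [e [t [t [f x]] - [f x]] <> [e [t [f x]]]]]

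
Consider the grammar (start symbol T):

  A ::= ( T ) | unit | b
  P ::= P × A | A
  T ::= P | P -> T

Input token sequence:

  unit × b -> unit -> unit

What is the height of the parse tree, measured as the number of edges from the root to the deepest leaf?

5

[T [P [P [A unit]] × [A b]] -> [T [P [A unit]] -> [T [P [A unit]]]]]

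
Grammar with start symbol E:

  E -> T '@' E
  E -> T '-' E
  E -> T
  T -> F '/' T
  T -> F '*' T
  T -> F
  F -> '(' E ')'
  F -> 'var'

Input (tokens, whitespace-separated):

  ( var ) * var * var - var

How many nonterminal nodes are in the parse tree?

13

[E [T [F ( [E [T [F var]]] )] * [T [F var] * [T [F var]]]] - [E [T [F var]]]]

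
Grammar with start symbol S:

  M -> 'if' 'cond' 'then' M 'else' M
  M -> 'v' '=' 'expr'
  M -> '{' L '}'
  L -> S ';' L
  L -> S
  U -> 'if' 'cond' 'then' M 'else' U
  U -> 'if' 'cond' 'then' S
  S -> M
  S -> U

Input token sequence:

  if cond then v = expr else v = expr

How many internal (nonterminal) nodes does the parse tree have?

4

[S [M if cond then [M v = expr] else [M v = expr]]]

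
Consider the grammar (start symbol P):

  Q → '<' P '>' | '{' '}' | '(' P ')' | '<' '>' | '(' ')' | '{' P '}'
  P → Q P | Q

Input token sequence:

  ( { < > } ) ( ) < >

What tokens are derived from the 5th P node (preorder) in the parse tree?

< >

[P [Q ( [P [Q { [P [Q < >]] }]] )] [P [Q ( )] [P [Q < >]]]]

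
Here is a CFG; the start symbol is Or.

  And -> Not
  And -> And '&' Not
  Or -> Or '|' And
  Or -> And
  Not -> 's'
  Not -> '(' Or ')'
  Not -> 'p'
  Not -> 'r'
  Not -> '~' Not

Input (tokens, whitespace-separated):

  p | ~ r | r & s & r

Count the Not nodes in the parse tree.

6

[Or [Or [Or [And [Not p]]] | [And [Not ~ [Not r]]]] | [And [And [And [Not r]] & [Not s]] & [Not r]]]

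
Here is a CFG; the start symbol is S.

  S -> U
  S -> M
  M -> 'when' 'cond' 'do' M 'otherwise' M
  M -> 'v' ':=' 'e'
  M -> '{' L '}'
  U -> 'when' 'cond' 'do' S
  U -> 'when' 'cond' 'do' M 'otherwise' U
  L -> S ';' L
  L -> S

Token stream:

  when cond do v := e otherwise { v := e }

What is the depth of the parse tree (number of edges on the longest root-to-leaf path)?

[S [M when cond do [M v := e] otherwise [M { [L [S [M v := e]]] }]]]

6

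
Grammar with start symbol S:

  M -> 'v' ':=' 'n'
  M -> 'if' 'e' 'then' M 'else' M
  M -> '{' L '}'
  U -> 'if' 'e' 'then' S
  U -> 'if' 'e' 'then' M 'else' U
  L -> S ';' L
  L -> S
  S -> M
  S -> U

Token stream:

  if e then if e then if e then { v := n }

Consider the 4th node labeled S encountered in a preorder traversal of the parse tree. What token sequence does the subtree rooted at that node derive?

[S [U if e then [S [U if e then [S [U if e then [S [M { [L [S [M v := n]]] }]]]]]]]]

{ v := n }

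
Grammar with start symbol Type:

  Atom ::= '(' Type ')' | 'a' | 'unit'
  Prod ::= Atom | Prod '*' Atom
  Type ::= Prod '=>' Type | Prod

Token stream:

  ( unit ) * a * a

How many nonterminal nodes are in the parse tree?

[Type [Prod [Prod [Prod [Atom ( [Type [Prod [Atom unit]]] )]] * [Atom a]] * [Atom a]]]

10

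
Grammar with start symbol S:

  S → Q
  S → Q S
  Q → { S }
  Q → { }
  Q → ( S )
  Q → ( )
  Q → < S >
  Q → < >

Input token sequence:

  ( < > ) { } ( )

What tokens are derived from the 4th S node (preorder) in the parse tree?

[S [Q ( [S [Q < >]] )] [S [Q { }] [S [Q ( )]]]]

( )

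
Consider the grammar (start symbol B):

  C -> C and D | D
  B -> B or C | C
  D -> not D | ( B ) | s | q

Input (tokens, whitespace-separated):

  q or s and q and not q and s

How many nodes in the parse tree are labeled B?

[B [B [C [D q]]] or [C [C [C [C [D s]] and [D q]] and [D not [D q]]] and [D s]]]

2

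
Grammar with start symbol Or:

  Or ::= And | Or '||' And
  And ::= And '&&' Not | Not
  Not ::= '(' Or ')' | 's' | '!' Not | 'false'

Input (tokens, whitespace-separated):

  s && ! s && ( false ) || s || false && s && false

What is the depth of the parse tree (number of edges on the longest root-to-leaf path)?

8

[Or [Or [Or [And [And [And [Not s]] && [Not ! [Not s]]] && [Not ( [Or [And [Not false]]] )]]] || [And [Not s]]] || [And [And [And [Not false]] && [Not s]] && [Not false]]]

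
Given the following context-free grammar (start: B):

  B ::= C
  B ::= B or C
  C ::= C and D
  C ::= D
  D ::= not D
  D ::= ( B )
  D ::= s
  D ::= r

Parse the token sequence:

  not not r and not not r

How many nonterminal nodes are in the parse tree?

9

[B [C [C [D not [D not [D r]]]] and [D not [D not [D r]]]]]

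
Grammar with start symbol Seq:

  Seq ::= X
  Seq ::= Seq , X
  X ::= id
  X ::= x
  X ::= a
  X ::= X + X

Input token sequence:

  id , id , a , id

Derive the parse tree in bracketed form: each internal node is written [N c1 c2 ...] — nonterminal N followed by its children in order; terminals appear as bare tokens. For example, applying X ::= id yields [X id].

Seq
Seq , X
Seq , X , X
Seq , X , X , X
X , X , X , X
id , X , X , X
id , id , X , X
id , id , a , X
id , id , a , id

[Seq [Seq [Seq [Seq [X id]] , [X id]] , [X a]] , [X id]]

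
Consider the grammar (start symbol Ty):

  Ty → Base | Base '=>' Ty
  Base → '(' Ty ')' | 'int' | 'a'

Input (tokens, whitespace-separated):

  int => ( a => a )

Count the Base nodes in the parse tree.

4

[Ty [Base int] => [Ty [Base ( [Ty [Base a] => [Ty [Base a]]] )]]]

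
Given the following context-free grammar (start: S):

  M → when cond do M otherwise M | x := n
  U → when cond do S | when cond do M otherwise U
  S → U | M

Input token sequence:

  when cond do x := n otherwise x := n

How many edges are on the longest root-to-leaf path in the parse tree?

3

[S [M when cond do [M x := n] otherwise [M x := n]]]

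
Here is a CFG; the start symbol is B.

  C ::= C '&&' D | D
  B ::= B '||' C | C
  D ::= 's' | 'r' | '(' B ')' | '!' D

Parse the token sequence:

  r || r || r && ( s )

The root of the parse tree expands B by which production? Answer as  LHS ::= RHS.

[B [B [B [C [D r]]] || [C [D r]]] || [C [C [D r]] && [D ( [B [C [D s]]] )]]]

B ::= B '||' C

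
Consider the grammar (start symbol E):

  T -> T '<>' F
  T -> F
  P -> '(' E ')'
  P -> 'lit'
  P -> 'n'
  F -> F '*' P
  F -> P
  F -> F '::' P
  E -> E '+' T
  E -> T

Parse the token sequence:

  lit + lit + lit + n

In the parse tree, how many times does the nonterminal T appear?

[E [E [E [E [T [F [P lit]]]] + [T [F [P lit]]]] + [T [F [P lit]]]] + [T [F [P n]]]]

4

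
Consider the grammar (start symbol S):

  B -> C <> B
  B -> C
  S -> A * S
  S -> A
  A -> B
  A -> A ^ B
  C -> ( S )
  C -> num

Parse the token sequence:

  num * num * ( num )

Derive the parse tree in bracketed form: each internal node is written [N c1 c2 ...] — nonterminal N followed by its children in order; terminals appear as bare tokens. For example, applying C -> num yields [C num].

[S [A [B [C num]]] * [S [A [B [C num]]] * [S [A [B [C ( [S [A [B [C num]]]] )]]]]]]

S
A * S
B * S
C * S
num * S
num * A * S
num * B * S
num * C * S
num * num * S
num * num * A
num * num * B
num * num * C
num * num * ( S )
num * num * ( A )
num * num * ( B )
num * num * ( C )
num * num * ( num )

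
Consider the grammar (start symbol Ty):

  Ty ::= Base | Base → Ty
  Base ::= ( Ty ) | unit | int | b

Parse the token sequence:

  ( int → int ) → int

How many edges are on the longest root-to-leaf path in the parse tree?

5

[Ty [Base ( [Ty [Base int] → [Ty [Base int]]] )] → [Ty [Base int]]]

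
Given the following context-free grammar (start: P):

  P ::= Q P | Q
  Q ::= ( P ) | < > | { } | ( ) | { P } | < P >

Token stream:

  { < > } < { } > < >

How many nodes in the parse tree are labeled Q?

5

[P [Q { [P [Q < >]] }] [P [Q < [P [Q { }]] >] [P [Q < >]]]]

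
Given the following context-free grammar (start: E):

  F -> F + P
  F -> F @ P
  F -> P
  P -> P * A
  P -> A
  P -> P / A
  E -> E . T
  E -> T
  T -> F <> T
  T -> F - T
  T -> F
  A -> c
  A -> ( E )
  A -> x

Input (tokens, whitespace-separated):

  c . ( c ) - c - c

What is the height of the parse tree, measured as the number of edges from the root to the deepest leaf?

10

[E [E [T [F [P [A c]]]]] . [T [F [P [A ( [E [T [F [P [A c]]]]] )]]] - [T [F [P [A c]]] - [T [F [P [A c]]]]]]]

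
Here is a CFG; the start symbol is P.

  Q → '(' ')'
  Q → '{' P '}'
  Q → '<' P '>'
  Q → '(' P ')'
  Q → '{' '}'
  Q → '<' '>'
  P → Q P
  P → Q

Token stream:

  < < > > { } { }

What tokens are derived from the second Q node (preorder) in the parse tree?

< >

[P [Q < [P [Q < >]] >] [P [Q { }] [P [Q { }]]]]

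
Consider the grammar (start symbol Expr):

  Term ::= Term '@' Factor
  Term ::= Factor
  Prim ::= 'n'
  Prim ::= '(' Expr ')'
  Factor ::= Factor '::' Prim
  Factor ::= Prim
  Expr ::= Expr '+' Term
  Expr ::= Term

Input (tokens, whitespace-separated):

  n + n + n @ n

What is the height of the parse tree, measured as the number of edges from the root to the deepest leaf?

6

[Expr [Expr [Expr [Term [Factor [Prim n]]]] + [Term [Factor [Prim n]]]] + [Term [Term [Factor [Prim n]]] @ [Factor [Prim n]]]]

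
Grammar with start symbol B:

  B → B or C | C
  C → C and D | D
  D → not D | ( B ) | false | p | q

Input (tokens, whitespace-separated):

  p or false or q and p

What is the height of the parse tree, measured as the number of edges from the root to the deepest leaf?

[B [B [B [C [D p]]] or [C [D false]]] or [C [C [D q]] and [D p]]]

5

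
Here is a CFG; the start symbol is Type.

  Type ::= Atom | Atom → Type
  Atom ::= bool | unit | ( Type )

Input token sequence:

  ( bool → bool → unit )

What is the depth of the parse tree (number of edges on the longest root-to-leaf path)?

[Type [Atom ( [Type [Atom bool] → [Type [Atom bool] → [Type [Atom unit]]]] )]]

6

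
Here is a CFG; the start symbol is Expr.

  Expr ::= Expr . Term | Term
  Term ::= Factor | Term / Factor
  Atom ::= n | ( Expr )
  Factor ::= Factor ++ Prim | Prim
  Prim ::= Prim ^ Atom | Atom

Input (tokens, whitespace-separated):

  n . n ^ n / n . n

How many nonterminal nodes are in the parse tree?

[Expr [Expr [Expr [Term [Factor [Prim [Atom n]]]]] . [Term [Term [Factor [Prim [Prim [Atom n]] ^ [Atom n]]]] / [Factor [Prim [Atom n]]]]] . [Term [Factor [Prim [Atom n]]]]]

21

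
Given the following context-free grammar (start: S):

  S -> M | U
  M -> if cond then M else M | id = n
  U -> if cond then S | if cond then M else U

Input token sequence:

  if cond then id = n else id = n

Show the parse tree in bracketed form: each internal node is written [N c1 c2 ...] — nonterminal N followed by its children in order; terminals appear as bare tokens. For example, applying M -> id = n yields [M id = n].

[S [M if cond then [M id = n] else [M id = n]]]

S
M
if cond then M else M
if cond then id = n else M
if cond then id = n else id = n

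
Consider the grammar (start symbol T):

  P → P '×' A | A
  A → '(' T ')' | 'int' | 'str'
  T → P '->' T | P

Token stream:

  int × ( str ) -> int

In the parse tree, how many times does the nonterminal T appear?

[T [P [P [A int]] × [A ( [T [P [A str]]] )]] -> [T [P [A int]]]]

3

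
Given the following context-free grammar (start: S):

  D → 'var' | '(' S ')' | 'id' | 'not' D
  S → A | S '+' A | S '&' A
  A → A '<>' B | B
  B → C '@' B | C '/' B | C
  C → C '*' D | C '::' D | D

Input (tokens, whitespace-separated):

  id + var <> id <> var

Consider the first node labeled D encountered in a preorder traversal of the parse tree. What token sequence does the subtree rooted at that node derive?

[S [S [A [B [C [D id]]]]] + [A [A [A [B [C [D var]]]] <> [B [C [D id]]]] <> [B [C [D var]]]]]

id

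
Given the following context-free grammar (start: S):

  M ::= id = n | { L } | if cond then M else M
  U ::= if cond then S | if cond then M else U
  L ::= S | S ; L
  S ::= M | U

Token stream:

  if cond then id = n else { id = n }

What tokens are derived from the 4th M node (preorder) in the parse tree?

id = n

[S [M if cond then [M id = n] else [M { [L [S [M id = n]]] }]]]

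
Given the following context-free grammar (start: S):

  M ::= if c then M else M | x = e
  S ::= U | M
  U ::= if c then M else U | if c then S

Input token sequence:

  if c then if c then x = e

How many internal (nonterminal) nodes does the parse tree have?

6

[S [U if c then [S [U if c then [S [M x = e]]]]]]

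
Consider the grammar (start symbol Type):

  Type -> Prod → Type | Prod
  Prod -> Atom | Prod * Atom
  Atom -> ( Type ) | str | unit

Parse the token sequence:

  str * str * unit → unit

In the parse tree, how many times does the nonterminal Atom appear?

[Type [Prod [Prod [Prod [Atom str]] * [Atom str]] * [Atom unit]] → [Type [Prod [Atom unit]]]]

4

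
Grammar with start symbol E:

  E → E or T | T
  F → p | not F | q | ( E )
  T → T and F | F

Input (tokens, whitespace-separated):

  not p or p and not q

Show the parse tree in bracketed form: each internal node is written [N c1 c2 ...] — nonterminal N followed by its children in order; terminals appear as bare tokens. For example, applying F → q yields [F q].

[E [E [T [F not [F p]]]] or [T [T [F p]] and [F not [F q]]]]

E
E or T
T or T
F or T
not F or T
not p or T
not p or T and F
not p or F and F
not p or p and F
not p or p and not F
not p or p and not q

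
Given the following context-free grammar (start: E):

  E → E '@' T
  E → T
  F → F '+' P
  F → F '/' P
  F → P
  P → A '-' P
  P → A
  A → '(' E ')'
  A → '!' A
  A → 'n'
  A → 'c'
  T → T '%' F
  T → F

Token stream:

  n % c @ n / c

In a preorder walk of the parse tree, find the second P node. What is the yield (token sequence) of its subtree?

c

[E [E [T [T [F [P [A n]]]] % [F [P [A c]]]]] @ [T [F [F [P [A n]]] / [P [A c]]]]]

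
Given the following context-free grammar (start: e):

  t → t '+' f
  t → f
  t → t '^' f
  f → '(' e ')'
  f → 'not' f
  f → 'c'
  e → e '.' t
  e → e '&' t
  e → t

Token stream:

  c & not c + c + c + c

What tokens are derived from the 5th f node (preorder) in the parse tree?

c

[e [e [t [f c]]] & [t [t [t [t [f not [f c]]] + [f c]] + [f c]] + [f c]]]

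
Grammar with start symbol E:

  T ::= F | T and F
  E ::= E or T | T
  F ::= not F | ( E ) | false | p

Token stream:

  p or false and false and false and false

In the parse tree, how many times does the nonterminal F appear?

5

[E [E [T [F p]]] or [T [T [T [T [F false]] and [F false]] and [F false]] and [F false]]]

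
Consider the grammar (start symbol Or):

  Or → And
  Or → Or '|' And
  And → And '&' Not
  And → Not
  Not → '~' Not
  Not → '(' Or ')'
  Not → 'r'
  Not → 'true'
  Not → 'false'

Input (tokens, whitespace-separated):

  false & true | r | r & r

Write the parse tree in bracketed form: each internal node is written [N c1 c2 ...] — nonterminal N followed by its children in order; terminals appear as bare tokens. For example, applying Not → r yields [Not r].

[Or [Or [Or [And [And [Not false]] & [Not true]]] | [And [Not r]]] | [And [And [Not r]] & [Not r]]]

Or
Or | And
Or | And | And
And | And | And
And & Not | And | And
Not & Not | And | And
false & Not | And | And
false & true | And | And
false & true | Not | And
false & true | r | And
false & true | r | And & Not
false & true | r | Not & Not
false & true | r | r & Not
false & true | r | r & r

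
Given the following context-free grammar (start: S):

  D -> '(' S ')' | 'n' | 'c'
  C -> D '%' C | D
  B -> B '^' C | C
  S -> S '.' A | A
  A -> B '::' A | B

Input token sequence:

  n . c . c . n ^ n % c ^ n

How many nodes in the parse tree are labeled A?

[S [S [S [S [A [B [C [D n]]]]] . [A [B [C [D c]]]]] . [A [B [C [D c]]]]] . [A [B [B [B [C [D n]]] ^ [C [D n] % [C [D c]]]] ^ [C [D n]]]]]

4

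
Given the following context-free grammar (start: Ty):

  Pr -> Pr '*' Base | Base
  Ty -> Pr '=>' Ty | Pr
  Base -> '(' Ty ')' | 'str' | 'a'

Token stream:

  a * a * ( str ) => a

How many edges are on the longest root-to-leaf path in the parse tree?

[Ty [Pr [Pr [Pr [Base a]] * [Base a]] * [Base ( [Ty [Pr [Base str]]] )]] => [Ty [Pr [Base a]]]]

6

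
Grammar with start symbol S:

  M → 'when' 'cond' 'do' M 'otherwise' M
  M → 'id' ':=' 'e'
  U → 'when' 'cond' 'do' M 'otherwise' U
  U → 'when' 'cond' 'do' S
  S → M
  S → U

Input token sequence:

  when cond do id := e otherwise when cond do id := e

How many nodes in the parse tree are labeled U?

2

[S [U when cond do [M id := e] otherwise [U when cond do [S [M id := e]]]]]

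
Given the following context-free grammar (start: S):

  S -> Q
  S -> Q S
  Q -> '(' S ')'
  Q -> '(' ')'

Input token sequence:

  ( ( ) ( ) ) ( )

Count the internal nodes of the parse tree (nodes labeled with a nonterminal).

8

[S [Q ( [S [Q ( )] [S [Q ( )]]] )] [S [Q ( )]]]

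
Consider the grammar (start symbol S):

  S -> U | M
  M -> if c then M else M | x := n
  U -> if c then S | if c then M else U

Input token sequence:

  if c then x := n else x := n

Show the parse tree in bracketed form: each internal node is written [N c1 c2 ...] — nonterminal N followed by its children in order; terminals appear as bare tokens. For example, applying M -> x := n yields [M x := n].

S
M
if c then M else M
if c then x := n else M
if c then x := n else x := n

[S [M if c then [M x := n] else [M x := n]]]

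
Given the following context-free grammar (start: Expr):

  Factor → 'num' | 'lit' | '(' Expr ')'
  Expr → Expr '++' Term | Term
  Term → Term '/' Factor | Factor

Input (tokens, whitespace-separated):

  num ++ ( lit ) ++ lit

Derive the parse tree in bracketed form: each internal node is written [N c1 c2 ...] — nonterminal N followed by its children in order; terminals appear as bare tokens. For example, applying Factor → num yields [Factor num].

[Expr [Expr [Expr [Term [Factor num]]] ++ [Term [Factor ( [Expr [Term [Factor lit]]] )]]] ++ [Term [Factor lit]]]

Expr
Expr ++ Term
Expr ++ Term ++ Term
Term ++ Term ++ Term
Factor ++ Term ++ Term
num ++ Term ++ Term
num ++ Factor ++ Term
num ++ ( Expr ) ++ Term
num ++ ( Term ) ++ Term
num ++ ( Factor ) ++ Term
num ++ ( lit ) ++ Term
num ++ ( lit ) ++ Factor
num ++ ( lit ) ++ lit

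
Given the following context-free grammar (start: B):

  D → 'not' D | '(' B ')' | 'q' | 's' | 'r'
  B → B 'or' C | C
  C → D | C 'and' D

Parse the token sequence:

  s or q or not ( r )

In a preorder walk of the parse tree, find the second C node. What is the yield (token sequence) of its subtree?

[B [B [B [C [D s]]] or [C [D q]]] or [C [D not [D ( [B [C [D r]]] )]]]]

q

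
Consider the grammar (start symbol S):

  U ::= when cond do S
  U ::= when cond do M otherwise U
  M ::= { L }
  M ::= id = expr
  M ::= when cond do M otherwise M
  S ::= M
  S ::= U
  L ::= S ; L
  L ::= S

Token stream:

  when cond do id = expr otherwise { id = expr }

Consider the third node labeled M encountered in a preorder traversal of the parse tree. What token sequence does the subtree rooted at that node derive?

{ id = expr }

[S [M when cond do [M id = expr] otherwise [M { [L [S [M id = expr]]] }]]]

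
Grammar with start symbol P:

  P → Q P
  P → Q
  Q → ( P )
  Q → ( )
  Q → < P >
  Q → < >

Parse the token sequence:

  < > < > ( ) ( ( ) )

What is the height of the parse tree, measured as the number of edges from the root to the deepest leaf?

[P [Q < >] [P [Q < >] [P [Q ( )] [P [Q ( [P [Q ( )]] )]]]]]

7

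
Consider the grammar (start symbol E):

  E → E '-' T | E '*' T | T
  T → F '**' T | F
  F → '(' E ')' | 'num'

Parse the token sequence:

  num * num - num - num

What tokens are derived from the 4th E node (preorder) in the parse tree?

num

[E [E [E [E [T [F num]]] * [T [F num]]] - [T [F num]]] - [T [F num]]]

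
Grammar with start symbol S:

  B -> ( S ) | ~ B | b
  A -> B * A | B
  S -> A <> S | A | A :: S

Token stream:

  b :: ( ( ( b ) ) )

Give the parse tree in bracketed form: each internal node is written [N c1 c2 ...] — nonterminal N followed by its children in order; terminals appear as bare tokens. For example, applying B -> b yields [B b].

[S [A [B b]] :: [S [A [B ( [S [A [B ( [S [A [B ( [S [A [B b]]] )]]] )]]] )]]]]

S
A :: S
B :: S
b :: S
b :: A
b :: B
b :: ( S )
b :: ( A )
b :: ( B )
b :: ( ( S ) )
b :: ( ( A ) )
b :: ( ( B ) )
b :: ( ( ( S ) ) )
b :: ( ( ( A ) ) )
b :: ( ( ( B ) ) )
b :: ( ( ( b ) ) )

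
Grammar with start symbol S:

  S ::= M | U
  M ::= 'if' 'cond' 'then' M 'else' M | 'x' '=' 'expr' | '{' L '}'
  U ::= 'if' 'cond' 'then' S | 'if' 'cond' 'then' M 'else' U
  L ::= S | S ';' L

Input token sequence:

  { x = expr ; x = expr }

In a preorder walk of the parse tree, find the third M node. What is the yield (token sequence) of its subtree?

[S [M { [L [S [M x = expr]] ; [L [S [M x = expr]]]] }]]

x = expr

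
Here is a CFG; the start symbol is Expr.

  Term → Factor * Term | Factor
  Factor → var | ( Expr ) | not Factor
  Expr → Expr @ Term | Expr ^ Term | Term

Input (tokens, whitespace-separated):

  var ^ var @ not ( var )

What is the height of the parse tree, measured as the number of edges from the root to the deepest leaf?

[Expr [Expr [Expr [Term [Factor var]]] ^ [Term [Factor var]]] @ [Term [Factor not [Factor ( [Expr [Term [Factor var]]] )]]]]

7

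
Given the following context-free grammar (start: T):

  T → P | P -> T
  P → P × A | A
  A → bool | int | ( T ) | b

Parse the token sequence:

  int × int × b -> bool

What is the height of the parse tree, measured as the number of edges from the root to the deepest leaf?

5

[T [P [P [P [A int]] × [A int]] × [A b]] -> [T [P [A bool]]]]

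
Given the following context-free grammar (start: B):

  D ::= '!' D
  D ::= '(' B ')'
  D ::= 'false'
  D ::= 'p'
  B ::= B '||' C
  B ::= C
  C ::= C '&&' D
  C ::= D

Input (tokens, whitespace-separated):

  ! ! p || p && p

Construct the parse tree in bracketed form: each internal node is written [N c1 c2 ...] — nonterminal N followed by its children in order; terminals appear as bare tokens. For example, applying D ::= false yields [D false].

B
B || C
C || C
D || C
! D || C
! ! D || C
! ! p || C
! ! p || C && D
! ! p || D && D
! ! p || p && D
! ! p || p && p

[B [B [C [D ! [D ! [D p]]]]] || [C [C [D p]] && [D p]]]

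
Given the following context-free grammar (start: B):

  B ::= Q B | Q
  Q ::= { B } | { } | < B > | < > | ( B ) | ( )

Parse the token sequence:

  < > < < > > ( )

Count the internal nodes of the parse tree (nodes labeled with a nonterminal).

8

[B [Q < >] [B [Q < [B [Q < >]] >] [B [Q ( )]]]]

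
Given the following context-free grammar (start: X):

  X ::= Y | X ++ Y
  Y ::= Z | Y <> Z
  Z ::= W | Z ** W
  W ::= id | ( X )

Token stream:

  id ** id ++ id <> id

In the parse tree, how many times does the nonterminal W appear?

[X [X [Y [Z [Z [W id]] ** [W id]]]] ++ [Y [Y [Z [W id]]] <> [Z [W id]]]]

4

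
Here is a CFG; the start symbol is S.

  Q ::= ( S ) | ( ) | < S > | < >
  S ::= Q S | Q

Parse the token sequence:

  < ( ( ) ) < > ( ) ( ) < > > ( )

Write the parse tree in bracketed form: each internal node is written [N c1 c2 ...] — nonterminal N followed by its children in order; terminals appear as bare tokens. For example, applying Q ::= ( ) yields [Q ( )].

S
Q S
< S > S
< Q S > S
< ( S ) S > S
< ( Q ) S > S
< ( ( ) ) S > S
< ( ( ) ) Q S > S
< ( ( ) ) < > S > S
< ( ( ) ) < > Q S > S
< ( ( ) ) < > ( ) S > S
< ( ( ) ) < > ( ) Q S > S
< ( ( ) ) < > ( ) ( ) S > S
< ( ( ) ) < > ( ) ( ) Q > S
< ( ( ) ) < > ( ) ( ) < > > S
< ( ( ) ) < > ( ) ( ) < > > Q
< ( ( ) ) < > ( ) ( ) < > > ( )

[S [Q < [S [Q ( [S [Q ( )]] )] [S [Q < >] [S [Q ( )] [S [Q ( )] [S [Q < >]]]]]] >] [S [Q ( )]]]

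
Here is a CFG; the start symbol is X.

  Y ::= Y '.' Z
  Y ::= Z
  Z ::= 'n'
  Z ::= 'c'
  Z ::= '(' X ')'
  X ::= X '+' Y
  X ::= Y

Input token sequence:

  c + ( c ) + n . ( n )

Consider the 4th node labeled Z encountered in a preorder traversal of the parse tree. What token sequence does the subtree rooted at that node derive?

[X [X [X [Y [Z c]]] + [Y [Z ( [X [Y [Z c]]] )]]] + [Y [Y [Z n]] . [Z ( [X [Y [Z n]]] )]]]

n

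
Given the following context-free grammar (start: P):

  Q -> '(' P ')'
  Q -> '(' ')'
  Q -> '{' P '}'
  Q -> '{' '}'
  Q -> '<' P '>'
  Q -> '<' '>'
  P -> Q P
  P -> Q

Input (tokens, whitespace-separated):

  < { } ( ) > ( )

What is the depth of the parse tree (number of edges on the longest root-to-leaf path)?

5

[P [Q < [P [Q { }] [P [Q ( )]]] >] [P [Q ( )]]]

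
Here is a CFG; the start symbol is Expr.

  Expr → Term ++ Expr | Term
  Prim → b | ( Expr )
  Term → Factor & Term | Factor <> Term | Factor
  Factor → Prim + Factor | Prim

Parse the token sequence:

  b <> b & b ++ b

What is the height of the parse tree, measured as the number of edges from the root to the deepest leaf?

6

[Expr [Term [Factor [Prim b]] <> [Term [Factor [Prim b]] & [Term [Factor [Prim b]]]]] ++ [Expr [Term [Factor [Prim b]]]]]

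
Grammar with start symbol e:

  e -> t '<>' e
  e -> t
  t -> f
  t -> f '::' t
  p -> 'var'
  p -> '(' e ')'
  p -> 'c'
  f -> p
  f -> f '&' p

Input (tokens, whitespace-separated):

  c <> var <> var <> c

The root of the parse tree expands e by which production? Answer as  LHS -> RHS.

e -> t '<>' e

[e [t [f [p c]]] <> [e [t [f [p var]]] <> [e [t [f [p var]]] <> [e [t [f [p c]]]]]]]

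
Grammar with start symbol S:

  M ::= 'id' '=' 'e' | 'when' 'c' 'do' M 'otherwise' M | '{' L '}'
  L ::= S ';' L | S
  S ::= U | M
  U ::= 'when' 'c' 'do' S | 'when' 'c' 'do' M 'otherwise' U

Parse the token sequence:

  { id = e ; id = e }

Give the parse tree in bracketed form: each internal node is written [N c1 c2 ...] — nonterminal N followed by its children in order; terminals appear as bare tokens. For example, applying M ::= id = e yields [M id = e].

S
M
{ L }
{ S ; L }
{ M ; L }
{ id = e ; L }
{ id = e ; S }
{ id = e ; M }
{ id = e ; id = e }

[S [M { [L [S [M id = e]] ; [L [S [M id = e]]]] }]]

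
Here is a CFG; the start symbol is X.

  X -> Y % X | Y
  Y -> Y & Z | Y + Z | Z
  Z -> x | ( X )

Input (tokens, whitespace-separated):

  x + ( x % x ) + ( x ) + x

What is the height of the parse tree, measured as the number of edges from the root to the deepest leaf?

[X [Y [Y [Y [Y [Z x]] + [Z ( [X [Y [Z x]] % [X [Y [Z x]]]] )]] + [Z ( [X [Y [Z x]]] )]] + [Z x]]]

9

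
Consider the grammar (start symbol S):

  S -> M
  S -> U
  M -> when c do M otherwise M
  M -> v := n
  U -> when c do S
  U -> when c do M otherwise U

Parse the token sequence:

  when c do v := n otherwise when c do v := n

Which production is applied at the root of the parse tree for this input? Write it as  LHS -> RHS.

S -> U

[S [U when c do [M v := n] otherwise [U when c do [S [M v := n]]]]]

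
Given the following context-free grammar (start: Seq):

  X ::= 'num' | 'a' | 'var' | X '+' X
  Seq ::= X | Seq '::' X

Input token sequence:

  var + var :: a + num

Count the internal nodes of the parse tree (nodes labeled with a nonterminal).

[Seq [Seq [X [X var] + [X var]]] :: [X [X a] + [X num]]]

8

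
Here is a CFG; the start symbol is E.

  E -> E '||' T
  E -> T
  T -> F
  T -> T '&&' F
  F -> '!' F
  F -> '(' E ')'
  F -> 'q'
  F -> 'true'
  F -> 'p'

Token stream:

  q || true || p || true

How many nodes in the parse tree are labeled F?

4

[E [E [E [E [T [F q]]] || [T [F true]]] || [T [F p]]] || [T [F true]]]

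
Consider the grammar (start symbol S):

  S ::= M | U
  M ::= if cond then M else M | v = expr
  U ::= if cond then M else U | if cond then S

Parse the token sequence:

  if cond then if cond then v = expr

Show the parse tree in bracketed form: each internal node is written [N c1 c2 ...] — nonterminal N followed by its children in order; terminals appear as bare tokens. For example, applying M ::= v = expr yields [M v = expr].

[S [U if cond then [S [U if cond then [S [M v = expr]]]]]]

S
U
if cond then S
if cond then U
if cond then if cond then S
if cond then if cond then M
if cond then if cond then v = expr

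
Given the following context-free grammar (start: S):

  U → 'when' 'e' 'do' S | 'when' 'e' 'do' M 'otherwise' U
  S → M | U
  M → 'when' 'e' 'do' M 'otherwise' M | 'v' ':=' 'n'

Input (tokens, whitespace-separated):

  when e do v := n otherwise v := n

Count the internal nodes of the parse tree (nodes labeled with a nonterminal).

[S [M when e do [M v := n] otherwise [M v := n]]]

4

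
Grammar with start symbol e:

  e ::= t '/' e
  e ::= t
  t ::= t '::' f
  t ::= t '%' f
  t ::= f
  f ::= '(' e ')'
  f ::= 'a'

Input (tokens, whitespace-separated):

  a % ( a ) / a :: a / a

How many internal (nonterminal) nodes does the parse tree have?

[e [t [t [f a]] % [f ( [e [t [f a]]] )]] / [e [t [t [f a]] :: [f a]] / [e [t [f a]]]]]

16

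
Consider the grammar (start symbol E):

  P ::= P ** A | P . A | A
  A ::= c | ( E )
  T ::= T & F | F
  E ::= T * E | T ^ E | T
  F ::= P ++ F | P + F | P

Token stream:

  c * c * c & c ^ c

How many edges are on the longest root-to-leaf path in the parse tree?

[E [T [F [P [A c]]]] * [E [T [F [P [A c]]]] * [E [T [T [F [P [A c]]]] & [F [P [A c]]]] ^ [E [T [F [P [A c]]]]]]]]

8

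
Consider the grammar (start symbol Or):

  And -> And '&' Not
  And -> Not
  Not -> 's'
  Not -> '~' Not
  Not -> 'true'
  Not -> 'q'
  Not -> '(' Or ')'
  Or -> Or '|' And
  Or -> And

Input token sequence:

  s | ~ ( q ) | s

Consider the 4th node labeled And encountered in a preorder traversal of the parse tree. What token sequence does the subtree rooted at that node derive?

s

[Or [Or [Or [And [Not s]]] | [And [Not ~ [Not ( [Or [And [Not q]]] )]]]] | [And [Not s]]]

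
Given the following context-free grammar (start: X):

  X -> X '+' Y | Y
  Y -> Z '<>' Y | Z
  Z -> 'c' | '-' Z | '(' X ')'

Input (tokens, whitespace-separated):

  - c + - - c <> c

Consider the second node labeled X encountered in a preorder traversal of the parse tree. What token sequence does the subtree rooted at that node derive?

- c

[X [X [Y [Z - [Z c]]]] + [Y [Z - [Z - [Z c]]] <> [Y [Z c]]]]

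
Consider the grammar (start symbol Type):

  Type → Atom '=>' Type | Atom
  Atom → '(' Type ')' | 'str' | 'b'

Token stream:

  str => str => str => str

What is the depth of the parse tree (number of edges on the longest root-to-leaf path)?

5

[Type [Atom str] => [Type [Atom str] => [Type [Atom str] => [Type [Atom str]]]]]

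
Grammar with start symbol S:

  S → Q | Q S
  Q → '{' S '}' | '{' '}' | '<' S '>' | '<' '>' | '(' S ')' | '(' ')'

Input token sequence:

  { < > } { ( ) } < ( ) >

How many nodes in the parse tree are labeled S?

6

[S [Q { [S [Q < >]] }] [S [Q { [S [Q ( )]] }] [S [Q < [S [Q ( )]] >]]]]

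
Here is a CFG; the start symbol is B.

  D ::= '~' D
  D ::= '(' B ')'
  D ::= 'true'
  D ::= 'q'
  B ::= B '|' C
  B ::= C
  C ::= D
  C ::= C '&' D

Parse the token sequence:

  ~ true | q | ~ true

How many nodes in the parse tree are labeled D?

5

[B [B [B [C [D ~ [D true]]]] | [C [D q]]] | [C [D ~ [D true]]]]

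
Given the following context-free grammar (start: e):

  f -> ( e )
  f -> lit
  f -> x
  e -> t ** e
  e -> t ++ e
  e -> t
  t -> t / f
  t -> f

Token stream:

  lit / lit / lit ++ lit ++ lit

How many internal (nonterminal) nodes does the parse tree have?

[e [t [t [t [f lit]] / [f lit]] / [f lit]] ++ [e [t [f lit]] ++ [e [t [f lit]]]]]

13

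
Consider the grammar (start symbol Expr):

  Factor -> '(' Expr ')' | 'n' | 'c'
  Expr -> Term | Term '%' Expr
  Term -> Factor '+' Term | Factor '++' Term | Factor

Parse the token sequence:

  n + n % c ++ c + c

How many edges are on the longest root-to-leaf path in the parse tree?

6

[Expr [Term [Factor n] + [Term [Factor n]]] % [Expr [Term [Factor c] ++ [Term [Factor c] + [Term [Factor c]]]]]]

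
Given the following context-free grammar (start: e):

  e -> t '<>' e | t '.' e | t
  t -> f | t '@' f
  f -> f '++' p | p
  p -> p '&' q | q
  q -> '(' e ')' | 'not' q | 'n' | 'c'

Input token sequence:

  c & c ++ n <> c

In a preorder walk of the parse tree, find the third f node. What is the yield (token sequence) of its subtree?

c

[e [t [f [f [p [p [q c]] & [q c]]] ++ [p [q n]]]] <> [e [t [f [p [q c]]]]]]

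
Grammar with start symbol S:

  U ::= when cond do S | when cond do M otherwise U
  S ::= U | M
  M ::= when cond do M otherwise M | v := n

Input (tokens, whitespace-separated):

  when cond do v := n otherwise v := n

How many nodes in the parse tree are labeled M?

3

[S [M when cond do [M v := n] otherwise [M v := n]]]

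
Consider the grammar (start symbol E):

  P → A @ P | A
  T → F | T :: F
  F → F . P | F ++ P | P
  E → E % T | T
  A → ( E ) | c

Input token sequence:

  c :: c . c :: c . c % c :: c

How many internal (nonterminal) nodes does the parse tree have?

[E [E [T [T [T [F [P [A c]]]] :: [F [F [P [A c]]] . [P [A c]]]] :: [F [F [P [A c]]] . [P [A c]]]]] % [T [T [F [P [A c]]]] :: [F [P [A c]]]]]

28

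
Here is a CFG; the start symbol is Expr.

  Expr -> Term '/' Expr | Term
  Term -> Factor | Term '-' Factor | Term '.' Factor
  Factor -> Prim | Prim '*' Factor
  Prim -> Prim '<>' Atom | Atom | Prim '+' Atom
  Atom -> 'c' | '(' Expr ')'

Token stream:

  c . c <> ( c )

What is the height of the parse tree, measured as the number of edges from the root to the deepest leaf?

[Expr [Term [Term [Factor [Prim [Atom c]]]] . [Factor [Prim [Prim [Atom c]] <> [Atom ( [Expr [Term [Factor [Prim [Atom c]]]]] )]]]]]

10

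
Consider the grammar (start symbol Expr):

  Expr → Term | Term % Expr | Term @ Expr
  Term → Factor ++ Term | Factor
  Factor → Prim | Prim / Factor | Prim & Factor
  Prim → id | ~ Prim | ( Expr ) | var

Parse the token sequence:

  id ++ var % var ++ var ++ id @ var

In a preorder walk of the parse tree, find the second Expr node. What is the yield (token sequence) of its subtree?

[Expr [Term [Factor [Prim id]] ++ [Term [Factor [Prim var]]]] % [Expr [Term [Factor [Prim var]] ++ [Term [Factor [Prim var]] ++ [Term [Factor [Prim id]]]]] @ [Expr [Term [Factor [Prim var]]]]]]

var ++ var ++ id @ var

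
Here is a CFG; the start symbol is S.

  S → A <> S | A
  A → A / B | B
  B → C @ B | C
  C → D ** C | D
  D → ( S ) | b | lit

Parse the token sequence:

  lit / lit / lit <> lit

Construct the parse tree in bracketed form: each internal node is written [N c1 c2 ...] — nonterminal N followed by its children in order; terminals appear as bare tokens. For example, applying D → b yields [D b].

[S [A [A [A [B [C [D lit]]]] / [B [C [D lit]]]] / [B [C [D lit]]]] <> [S [A [B [C [D lit]]]]]]

S
A <> S
A / B <> S
A / B / B <> S
B / B / B <> S
C / B / B <> S
D / B / B <> S
lit / B / B <> S
lit / C / B <> S
lit / D / B <> S
lit / lit / B <> S
lit / lit / C <> S
lit / lit / D <> S
lit / lit / lit <> S
lit / lit / lit <> A
lit / lit / lit <> B
lit / lit / lit <> C
lit / lit / lit <> D
lit / lit / lit <> lit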